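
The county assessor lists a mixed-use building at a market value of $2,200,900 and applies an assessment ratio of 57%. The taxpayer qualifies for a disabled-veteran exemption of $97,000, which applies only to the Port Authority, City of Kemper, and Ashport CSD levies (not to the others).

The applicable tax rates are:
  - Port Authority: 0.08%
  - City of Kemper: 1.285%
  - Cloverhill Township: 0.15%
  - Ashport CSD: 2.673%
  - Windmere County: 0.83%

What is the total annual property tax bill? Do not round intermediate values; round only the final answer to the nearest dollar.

$59,035

Assessed value = $2,200,900 × 0.57 = $1,254,513
Port Authority: ($1,254,513 − $97,000) × 0.0008 = $1,157,513 × 0.0008 = $926.0104
City of Kemper: ($1,254,513 − $97,000) × 0.01285 = $1,157,513 × 0.01285 = $14,874.04205
Cloverhill Township: $1,254,513 × 0.0015 = $1,881.7695
Ashport CSD: ($1,254,513 − $97,000) × 0.02673 = $1,157,513 × 0.02673 = $30,940.32249
Windmere County: $1,254,513 × 0.0083 = $10,412.4579
Total = $59,034.60234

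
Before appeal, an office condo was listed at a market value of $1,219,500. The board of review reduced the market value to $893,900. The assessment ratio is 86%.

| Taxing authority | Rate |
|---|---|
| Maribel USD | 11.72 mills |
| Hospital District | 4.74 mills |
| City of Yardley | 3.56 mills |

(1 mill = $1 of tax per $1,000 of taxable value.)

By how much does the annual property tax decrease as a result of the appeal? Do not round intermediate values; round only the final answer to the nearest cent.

Old assessed value = $1,219,500 × 0.86 = $1,048,770
New assessed value = $893,900 × 0.86 = $768,754
Combined rate = 0.01172 + 0.00474 + 0.00356 = 0.02002
Old tax = $1,048,770 × 0.02002 = $20,996.3754
New tax = $768,754 × 0.02002 = $15,390.45508
Reduction = $20,996.3754 − $15,390.45508 = $5,605.92032

$5,605.92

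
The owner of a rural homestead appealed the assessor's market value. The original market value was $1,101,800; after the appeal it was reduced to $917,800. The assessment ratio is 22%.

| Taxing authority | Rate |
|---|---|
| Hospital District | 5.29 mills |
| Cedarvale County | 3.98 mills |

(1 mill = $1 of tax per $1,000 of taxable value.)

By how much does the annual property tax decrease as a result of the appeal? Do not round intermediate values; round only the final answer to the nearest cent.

Old assessed value = $1,101,800 × 0.22 = $242,396
New assessed value = $917,800 × 0.22 = $201,916
Combined rate = 0.00529 + 0.00398 = 0.00927
Old tax = $242,396 × 0.00927 = $2,247.01092
New tax = $201,916 × 0.00927 = $1,871.76132
Reduction = $2,247.01092 − $1,871.76132 = $375.2496

$375.25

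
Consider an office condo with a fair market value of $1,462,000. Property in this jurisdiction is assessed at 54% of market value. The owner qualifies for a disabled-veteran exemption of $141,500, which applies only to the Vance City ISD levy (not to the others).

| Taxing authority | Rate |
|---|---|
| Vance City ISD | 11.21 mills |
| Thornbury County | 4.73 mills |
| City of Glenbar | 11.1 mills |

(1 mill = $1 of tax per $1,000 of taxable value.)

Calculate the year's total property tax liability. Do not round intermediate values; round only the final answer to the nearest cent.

Assessed value = $1,462,000 × 0.54 = $789,480
Vance City ISD: ($789,480 − $141,500) × 0.01121 = $647,980 × 0.01121 = $7,263.8558
Thornbury County: $789,480 × 0.00473 = $3,734.2404
City of Glenbar: $789,480 × 0.0111 = $8,763.228
Total = $19,761.3242

$19,761.32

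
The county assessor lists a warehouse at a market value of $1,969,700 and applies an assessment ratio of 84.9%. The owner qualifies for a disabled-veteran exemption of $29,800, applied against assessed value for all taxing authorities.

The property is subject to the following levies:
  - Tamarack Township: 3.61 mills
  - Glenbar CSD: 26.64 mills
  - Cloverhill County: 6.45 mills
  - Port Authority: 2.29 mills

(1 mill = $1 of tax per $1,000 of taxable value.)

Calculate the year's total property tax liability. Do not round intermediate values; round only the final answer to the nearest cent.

$64,040.11

Assessed value = $1,969,700 × 0.849 = $1,672,275.3
Taxable value = $1,672,275.3 − $29,800 = $1,642,475.3
Tamarack Township: $1,642,475.3 × 0.00361 = $5,929.335833
Glenbar CSD: $1,642,475.3 × 0.02664 = $43,755.541992
Cloverhill County: $1,642,475.3 × 0.00645 = $10,593.965685
Port Authority: $1,642,475.3 × 0.00229 = $3,761.268437
Total = $5,929.335833 + $43,755.541992 + $10,593.965685 + $3,761.268437 = $64,040.111947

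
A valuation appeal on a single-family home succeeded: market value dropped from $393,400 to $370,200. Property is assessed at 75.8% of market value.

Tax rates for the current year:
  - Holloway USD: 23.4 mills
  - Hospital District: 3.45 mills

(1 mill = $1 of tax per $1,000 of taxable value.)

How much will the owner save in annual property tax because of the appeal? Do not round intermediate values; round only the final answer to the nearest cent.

Old assessed value = $393,400 × 0.758 = $298,197.2
New assessed value = $370,200 × 0.758 = $280,611.6
Combined rate = 0.0234 + 0.00345 = 0.02685
Old tax = $298,197.2 × 0.02685 = $8,006.59482
New tax = $280,611.6 × 0.02685 = $7,534.42146
Reduction = $8,006.59482 − $7,534.42146 = $472.17336

$472.17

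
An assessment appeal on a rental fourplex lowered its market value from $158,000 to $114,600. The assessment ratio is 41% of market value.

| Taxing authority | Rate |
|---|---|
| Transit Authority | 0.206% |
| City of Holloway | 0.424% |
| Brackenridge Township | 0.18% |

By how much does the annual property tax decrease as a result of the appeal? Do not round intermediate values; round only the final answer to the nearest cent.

$144.13

Old assessed value = $158,000 × 0.41 = $64,780
New assessed value = $114,600 × 0.41 = $46,986
Combined rate = 0.00206 + 0.00424 + 0.0018 = 0.0081
Old tax = $64,780 × 0.0081 = $524.718
New tax = $46,986 × 0.0081 = $380.5866
Reduction = $524.718 − $380.5866 = $144.1314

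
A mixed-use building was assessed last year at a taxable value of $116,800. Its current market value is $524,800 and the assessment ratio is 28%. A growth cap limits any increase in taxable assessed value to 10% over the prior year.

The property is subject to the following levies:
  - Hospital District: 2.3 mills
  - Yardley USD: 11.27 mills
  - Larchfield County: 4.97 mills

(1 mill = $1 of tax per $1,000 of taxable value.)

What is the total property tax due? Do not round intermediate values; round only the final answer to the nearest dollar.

$2,382

Uncapped assessed value = $524,800 × 0.28 = $146,944
Cap limit = $116,800 × 1.1 = $128,480
Taxable assessed value = min($146,944, $128,480) = $128,480 (cap binds)
Hospital District: $128,480 × 0.0023 = $295.504
Yardley USD: $128,480 × 0.01127 = $1,447.9696
Larchfield County: $128,480 × 0.00497 = $638.5456
Total = $2,382.0192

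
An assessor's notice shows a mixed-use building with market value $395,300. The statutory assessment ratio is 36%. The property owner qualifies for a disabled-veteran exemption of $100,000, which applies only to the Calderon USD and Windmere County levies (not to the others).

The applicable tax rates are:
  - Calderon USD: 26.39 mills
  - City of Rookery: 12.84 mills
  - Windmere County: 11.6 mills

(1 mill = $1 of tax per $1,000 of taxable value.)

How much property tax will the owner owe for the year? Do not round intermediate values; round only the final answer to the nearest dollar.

Assessed value = $395,300 × 0.36 = $142,308
Calderon USD: ($142,308 − $100,000) × 0.02639 = $42,308 × 0.02639 = $1,116.50812
City of Rookery: $142,308 × 0.01284 = $1,827.23472
Windmere County: ($142,308 − $100,000) × 0.0116 = $42,308 × 0.0116 = $490.7728
Total = $3,434.51564

$3,435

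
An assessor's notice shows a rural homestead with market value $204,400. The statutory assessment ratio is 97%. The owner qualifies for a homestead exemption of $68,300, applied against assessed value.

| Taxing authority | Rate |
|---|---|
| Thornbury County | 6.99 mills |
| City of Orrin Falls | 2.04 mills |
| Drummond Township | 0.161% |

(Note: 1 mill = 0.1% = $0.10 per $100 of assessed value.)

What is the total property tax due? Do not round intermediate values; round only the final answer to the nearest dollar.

Assessed value = $204,400 × 0.97 = $198,268
Taxable value = $198,268 − $68,300 = $129,968
Thornbury County: $129,968 × 0.00699 = $908.47632
City of Orrin Falls: $129,968 × 0.00204 = $265.13472
Drummond Township: $129,968 × 0.00161 = $209.24848
Total = $1,382.85952

$1,383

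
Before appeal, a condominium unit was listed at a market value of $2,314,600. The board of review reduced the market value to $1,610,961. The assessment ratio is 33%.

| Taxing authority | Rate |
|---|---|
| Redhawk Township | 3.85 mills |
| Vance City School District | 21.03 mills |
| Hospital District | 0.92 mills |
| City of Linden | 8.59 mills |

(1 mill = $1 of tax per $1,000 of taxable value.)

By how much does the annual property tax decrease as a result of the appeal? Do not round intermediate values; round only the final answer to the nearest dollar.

Old assessed value = $2,314,600 × 0.33 = $763,818
New assessed value = $1,610,961 × 0.33 = $531,617.13
Combined rate = 0.00385 + 0.02103 + 0.00092 + 0.00859 = 0.03439
Old tax = $763,818 × 0.03439 = $26,267.70102
New tax = $531,617.13 × 0.03439 = $18,282.3131007
Reduction = $26,267.70102 − $18,282.3131007 = $7,985.3879193

$7,985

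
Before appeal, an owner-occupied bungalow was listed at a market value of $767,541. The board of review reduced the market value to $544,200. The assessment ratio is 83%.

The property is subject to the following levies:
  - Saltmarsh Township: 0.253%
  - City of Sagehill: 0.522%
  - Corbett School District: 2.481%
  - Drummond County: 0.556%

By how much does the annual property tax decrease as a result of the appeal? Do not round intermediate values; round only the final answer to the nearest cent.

$7,066.42

Old assessed value = $767,541 × 0.83 = $637,059.03
New assessed value = $544,200 × 0.83 = $451,686
Combined rate = 0.00253 + 0.00522 + 0.02481 + 0.00556 = 0.03812
Old tax = $637,059.03 × 0.03812 = $24,284.6902236
New tax = $451,686 × 0.03812 = $17,218.27032
Reduction = $24,284.6902236 − $17,218.27032 = $7,066.4199036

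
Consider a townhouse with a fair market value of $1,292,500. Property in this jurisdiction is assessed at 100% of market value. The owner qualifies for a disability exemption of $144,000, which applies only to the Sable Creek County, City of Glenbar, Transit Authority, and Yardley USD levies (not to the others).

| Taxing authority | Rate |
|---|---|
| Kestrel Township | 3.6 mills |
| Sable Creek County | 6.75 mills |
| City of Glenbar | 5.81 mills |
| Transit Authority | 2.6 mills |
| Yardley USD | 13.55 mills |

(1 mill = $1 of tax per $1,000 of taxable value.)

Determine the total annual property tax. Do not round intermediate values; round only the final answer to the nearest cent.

$37,626.44

Assessed value = $1,292,500 × 1 = $1,292,500
Kestrel Township: $1,292,500 × 0.0036 = $4,653
Sable Creek County: ($1,292,500 − $144,000) × 0.00675 = $1,148,500 × 0.00675 = $7,752.375
City of Glenbar: ($1,292,500 − $144,000) × 0.00581 = $1,148,500 × 0.00581 = $6,672.785
Transit Authority: ($1,292,500 − $144,000) × 0.0026 = $1,148,500 × 0.0026 = $2,986.1
Yardley USD: ($1,292,500 − $144,000) × 0.01355 = $1,148,500 × 0.01355 = $15,562.175
Total = $37,626.435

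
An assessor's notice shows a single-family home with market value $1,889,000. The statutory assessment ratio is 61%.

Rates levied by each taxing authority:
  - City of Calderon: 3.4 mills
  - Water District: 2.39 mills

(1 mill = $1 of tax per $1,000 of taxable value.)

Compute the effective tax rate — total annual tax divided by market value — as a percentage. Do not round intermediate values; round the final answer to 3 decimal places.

Assessed value = $1,889,000 × 0.61 = $1,152,290
City of Calderon: $1,152,290 × 0.0034 = $3,917.786
Water District: $1,152,290 × 0.00239 = $2,753.9731
Total tax = $6,671.7591
Effective rate = $6,671.7591 ÷ $1,889,000 = 0.353% of market value

0.353%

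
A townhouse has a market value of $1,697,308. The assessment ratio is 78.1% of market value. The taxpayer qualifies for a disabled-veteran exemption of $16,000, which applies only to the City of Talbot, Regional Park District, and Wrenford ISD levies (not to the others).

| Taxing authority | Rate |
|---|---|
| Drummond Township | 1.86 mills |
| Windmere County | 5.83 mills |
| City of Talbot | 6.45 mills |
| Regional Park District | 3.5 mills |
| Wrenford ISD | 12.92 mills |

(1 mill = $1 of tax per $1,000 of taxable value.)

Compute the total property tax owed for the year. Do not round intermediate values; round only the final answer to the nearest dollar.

$40,144

Assessed value = $1,697,308 × 0.781 = $1,325,597.548
Drummond Township: $1,325,597.548 × 0.00186 = $2,465.61143928
Windmere County: $1,325,597.548 × 0.00583 = $7,728.23370484
City of Talbot: ($1,325,597.548 − $16,000) × 0.00645 = $1,309,597.548 × 0.00645 = $8,446.9041846
Regional Park District: ($1,325,597.548 − $16,000) × 0.0035 = $1,309,597.548 × 0.0035 = $4,583.591418
Wrenford ISD: ($1,325,597.548 − $16,000) × 0.01292 = $1,309,597.548 × 0.01292 = $16,920.00032016
Total = $40,144.34106688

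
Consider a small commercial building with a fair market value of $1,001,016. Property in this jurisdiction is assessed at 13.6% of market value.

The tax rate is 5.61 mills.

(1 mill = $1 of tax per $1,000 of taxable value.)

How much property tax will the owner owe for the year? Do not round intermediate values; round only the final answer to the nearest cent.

Assessed value = $1,001,016 × 0.136 = $136,138.176
Tax = $136,138.176 × 0.00561 = $763.73516736

$763.74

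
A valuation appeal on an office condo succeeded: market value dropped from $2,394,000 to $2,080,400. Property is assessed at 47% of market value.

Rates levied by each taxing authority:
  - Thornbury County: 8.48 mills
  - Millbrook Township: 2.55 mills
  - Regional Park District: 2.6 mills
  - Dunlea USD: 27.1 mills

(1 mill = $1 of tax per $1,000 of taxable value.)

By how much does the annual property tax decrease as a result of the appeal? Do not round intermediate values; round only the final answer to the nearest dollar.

Old assessed value = $2,394,000 × 0.47 = $1,125,180
New assessed value = $2,080,400 × 0.47 = $977,788
Combined rate = 0.00848 + 0.00255 + 0.0026 + 0.0271 = 0.04073
Old tax = $1,125,180 × 0.04073 = $45,828.5814
New tax = $977,788 × 0.04073 = $39,825.30524
Reduction = $45,828.5814 − $39,825.30524 = $6,003.27616

$6,003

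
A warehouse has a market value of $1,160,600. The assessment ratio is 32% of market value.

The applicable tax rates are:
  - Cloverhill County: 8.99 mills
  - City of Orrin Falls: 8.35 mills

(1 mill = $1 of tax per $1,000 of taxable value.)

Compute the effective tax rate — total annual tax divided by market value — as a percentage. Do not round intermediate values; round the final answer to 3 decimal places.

Assessed value = $1,160,600 × 0.32 = $371,392
Cloverhill County: $371,392 × 0.00899 = $3,338.81408
City of Orrin Falls: $371,392 × 0.00835 = $3,101.1232
Total tax = $6,439.93728
Effective rate = $6,439.93728 ÷ $1,160,600 = 0.555% of market value

0.555%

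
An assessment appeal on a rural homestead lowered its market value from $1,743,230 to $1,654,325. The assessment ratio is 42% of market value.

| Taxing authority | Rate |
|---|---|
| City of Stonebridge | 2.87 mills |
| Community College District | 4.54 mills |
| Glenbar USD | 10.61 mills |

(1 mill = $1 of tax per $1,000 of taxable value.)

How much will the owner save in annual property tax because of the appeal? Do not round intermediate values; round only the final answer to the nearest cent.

$672.87

Old assessed value = $1,743,230 × 0.42 = $732,156.6
New assessed value = $1,654,325 × 0.42 = $694,816.5
Combined rate = 0.00287 + 0.00454 + 0.01061 = 0.01802
Old tax = $732,156.6 × 0.01802 = $13,193.461932
New tax = $694,816.5 × 0.01802 = $12,520.59333
Reduction = $13,193.461932 − $12,520.59333 = $672.868602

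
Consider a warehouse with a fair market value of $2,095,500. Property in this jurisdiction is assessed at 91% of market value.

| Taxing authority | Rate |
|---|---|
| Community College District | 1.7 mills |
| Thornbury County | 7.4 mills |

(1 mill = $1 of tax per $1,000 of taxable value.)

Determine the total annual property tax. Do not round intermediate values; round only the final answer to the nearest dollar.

Assessed value = $2,095,500 × 0.91 = $1,906,905
Community College District: $1,906,905 × 0.0017 = $3,241.7385
Thornbury County: $1,906,905 × 0.0074 = $14,111.097
Total = $3,241.7385 + $14,111.097 = $17,352.8355

$17,353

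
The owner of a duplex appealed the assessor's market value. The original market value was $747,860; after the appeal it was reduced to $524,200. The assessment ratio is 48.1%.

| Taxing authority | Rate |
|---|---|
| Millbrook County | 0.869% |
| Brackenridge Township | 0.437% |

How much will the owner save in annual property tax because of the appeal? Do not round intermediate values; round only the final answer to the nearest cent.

$1,405.00

Old assessed value = $747,860 × 0.481 = $359,720.66
New assessed value = $524,200 × 0.481 = $252,140.2
Combined rate = 0.00869 + 0.00437 = 0.01306
Old tax = $359,720.66 × 0.01306 = $4,697.9518196
New tax = $252,140.2 × 0.01306 = $3,292.951012
Reduction = $4,697.9518196 − $3,292.951012 = $1,405.0008076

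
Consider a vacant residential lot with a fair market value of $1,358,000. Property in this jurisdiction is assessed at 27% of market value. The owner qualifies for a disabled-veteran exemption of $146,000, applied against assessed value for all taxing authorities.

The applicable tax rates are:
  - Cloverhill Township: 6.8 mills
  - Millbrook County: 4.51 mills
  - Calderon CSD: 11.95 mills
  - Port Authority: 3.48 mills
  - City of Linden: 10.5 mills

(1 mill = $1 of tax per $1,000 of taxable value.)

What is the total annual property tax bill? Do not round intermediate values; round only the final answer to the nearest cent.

$8,217.38

Assessed value = $1,358,000 × 0.27 = $366,660
Taxable value = $366,660 − $146,000 = $220,660
Cloverhill Township: $220,660 × 0.0068 = $1,500.488
Millbrook County: $220,660 × 0.00451 = $995.1766
Calderon CSD: $220,660 × 0.01195 = $2,636.887
Port Authority: $220,660 × 0.00348 = $767.8968
City of Linden: $220,660 × 0.0105 = $2,316.93
Total = $1,500.488 + $995.1766 + $2,636.887 + $767.8968 + $2,316.93 = $8,217.3784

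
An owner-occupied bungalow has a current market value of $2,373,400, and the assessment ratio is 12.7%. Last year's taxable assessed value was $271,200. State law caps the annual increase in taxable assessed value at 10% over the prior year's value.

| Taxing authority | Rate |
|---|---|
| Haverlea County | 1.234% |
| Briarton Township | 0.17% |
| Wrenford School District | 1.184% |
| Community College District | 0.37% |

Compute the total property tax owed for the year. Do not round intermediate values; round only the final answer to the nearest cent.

$8,824.31

Uncapped assessed value = $2,373,400 × 0.127 = $301,421.8
Cap limit = $271,200 × 1.1 = $298,320
Taxable assessed value = min($301,421.8, $298,320) = $298,320 (cap binds)
Haverlea County: $298,320 × 0.01234 = $3,681.2688
Briarton Township: $298,320 × 0.0017 = $507.144
Wrenford School District: $298,320 × 0.01184 = $3,532.1088
Community College District: $298,320 × 0.0037 = $1,103.784
Total = $8,824.3056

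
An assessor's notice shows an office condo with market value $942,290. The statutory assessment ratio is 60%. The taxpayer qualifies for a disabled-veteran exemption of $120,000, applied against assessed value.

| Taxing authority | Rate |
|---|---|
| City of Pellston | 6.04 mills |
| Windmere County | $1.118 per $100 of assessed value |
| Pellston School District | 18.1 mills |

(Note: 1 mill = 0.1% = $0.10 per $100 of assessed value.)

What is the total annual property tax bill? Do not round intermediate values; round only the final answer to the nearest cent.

Assessed value = $942,290 × 0.6 = $565,374
Taxable value = $565,374 − $120,000 = $445,374
City of Pellston: $445,374 × 0.00604 = $2,690.05896
Windmere County: $445,374 × 0.01118 = $4,979.28132
Pellston School District: $445,374 × 0.0181 = $8,061.2694
Total = $15,730.60968

$15,730.61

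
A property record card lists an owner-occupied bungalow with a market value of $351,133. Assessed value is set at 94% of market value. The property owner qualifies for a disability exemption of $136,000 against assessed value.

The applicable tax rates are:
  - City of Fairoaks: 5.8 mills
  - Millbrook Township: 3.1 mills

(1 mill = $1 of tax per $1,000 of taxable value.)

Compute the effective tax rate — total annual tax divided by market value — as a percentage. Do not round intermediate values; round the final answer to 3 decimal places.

Assessed value = $351,133 × 0.94 = $330,065.02
Taxable value = $330,065.02 − $136,000 = $194,065.02
City of Fairoaks: $194,065.02 × 0.0058 = $1,125.577116
Millbrook Township: $194,065.02 × 0.0031 = $601.601562
Total tax = $1,727.178678
Effective rate = $1,727.178678 ÷ $351,133 = 0.492% of market value

0.492%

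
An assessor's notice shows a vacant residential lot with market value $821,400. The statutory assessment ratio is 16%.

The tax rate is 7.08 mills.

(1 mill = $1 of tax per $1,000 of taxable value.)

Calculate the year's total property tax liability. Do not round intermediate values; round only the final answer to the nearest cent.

Assessed value = $821,400 × 0.16 = $131,424
Tax = $131,424 × 0.00708 = $930.48192

$930.48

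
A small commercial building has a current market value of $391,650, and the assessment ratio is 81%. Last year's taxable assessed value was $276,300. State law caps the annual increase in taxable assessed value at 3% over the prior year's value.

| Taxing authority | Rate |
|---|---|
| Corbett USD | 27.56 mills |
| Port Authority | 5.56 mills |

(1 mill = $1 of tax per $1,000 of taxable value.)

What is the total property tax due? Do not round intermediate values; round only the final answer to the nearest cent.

Uncapped assessed value = $391,650 × 0.81 = $317,236.5
Cap limit = $276,300 × 1.03 = $284,589
Taxable assessed value = min($317,236.5, $284,589) = $284,589 (cap binds)
Corbett USD: $284,589 × 0.02756 = $7,843.27284
Port Authority: $284,589 × 0.00556 = $1,582.31484
Total = $9,425.58768

$9,425.59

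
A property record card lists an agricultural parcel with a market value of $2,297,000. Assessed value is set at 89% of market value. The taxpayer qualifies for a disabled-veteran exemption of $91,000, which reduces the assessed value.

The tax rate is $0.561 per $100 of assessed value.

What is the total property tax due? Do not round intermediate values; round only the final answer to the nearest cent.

Assessed value = $2,297,000 × 0.89 = $2,044,330
Taxable value = $2,044,330 − $91,000 = $1,953,330
Tax = $1,953,330 × 0.00561 = $10,958.1813

$10,958.18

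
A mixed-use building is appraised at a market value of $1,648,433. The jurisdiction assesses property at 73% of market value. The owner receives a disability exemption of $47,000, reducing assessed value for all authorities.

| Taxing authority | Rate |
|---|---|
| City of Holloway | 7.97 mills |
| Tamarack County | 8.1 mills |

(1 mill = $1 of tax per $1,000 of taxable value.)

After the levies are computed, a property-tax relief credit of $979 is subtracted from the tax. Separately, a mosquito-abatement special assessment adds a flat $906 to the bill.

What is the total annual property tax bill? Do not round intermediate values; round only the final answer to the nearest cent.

$18,509.64

Assessed value = $1,648,433 × 0.73 = $1,203,356.09
Taxable value = $1,203,356.09 − $47,000 = $1,156,356.09
City of Holloway: $1,156,356.09 × 0.00797 = $9,216.1580373
Tamarack County: $1,156,356.09 × 0.0081 = $9,366.484329
Levies subtotal = $18,582.6423663
After credit = $18,582.6423663 − $979 = $17,603.6423663
Total = $17,603.6423663 + $906 = $18,509.6423663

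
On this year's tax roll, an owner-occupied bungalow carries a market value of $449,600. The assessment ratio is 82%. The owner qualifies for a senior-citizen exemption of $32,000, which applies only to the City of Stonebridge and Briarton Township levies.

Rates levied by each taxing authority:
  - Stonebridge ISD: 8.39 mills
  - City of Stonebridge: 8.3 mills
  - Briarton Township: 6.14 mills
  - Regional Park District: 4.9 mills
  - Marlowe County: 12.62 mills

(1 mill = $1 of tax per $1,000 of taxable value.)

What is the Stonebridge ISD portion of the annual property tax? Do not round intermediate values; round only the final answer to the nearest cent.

$3,093.16

Assessed value = $449,600 × 0.82 = $368,672
Stonebridge ISD taxable value = $368,672 (exemption does not apply)
Stonebridge ISD levy = $368,672 × 0.00839 = $3,093.15808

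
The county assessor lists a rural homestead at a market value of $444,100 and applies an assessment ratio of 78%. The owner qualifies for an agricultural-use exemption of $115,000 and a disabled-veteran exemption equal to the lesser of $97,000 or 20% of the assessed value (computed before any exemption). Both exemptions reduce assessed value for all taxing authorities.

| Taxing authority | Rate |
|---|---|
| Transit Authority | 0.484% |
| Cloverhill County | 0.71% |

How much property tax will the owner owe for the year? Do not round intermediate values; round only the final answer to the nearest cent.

$1,935.69

Assessed value = $444,100 × 0.78 = $346,398
Disabled-veteran exemption = min($97,000, 20% × $346,398) = min($97,000, $69,279.6) = $69,279.6 (percentage binds)
Taxable value = $346,398 − $115,000 − $69,279.6 = $162,118.4
Transit Authority: $162,118.4 × 0.00484 = $784.653056
Cloverhill County: $162,118.4 × 0.0071 = $1,151.04064
Total = $1,935.693696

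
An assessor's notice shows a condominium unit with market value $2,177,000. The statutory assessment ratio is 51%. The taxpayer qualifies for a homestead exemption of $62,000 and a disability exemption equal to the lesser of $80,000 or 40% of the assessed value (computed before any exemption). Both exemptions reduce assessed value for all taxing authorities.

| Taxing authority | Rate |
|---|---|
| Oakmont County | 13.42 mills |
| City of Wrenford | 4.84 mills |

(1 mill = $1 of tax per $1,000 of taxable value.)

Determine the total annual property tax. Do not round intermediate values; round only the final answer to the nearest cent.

$17,680.61

Assessed value = $2,177,000 × 0.51 = $1,110,270
Disability exemption = min($80,000, 40% × $1,110,270) = min($80,000, $444,108) = $80,000 (dollar cap binds)
Taxable value = $1,110,270 − $62,000 − $80,000 = $968,270
Oakmont County: $968,270 × 0.01342 = $12,994.1834
City of Wrenford: $968,270 × 0.00484 = $4,686.4268
Total = $17,680.6102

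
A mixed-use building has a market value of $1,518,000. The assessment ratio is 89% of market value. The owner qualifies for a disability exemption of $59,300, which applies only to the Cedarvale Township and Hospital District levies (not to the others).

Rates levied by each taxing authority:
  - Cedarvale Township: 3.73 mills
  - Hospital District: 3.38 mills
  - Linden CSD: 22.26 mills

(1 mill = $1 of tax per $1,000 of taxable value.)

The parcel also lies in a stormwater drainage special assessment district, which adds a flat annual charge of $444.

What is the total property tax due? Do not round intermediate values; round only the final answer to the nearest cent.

$39,701.83

Assessed value = $1,518,000 × 0.89 = $1,351,020
Cedarvale Township: ($1,351,020 − $59,300) × 0.00373 = $1,291,720 × 0.00373 = $4,818.1156
Hospital District: ($1,351,020 − $59,300) × 0.00338 = $1,291,720 × 0.00338 = $4,366.0136
Linden CSD: $1,351,020 × 0.02226 = $30,073.7052
Levies subtotal = $39,257.8344
Total = $39,257.8344 + $444 = $39,701.8344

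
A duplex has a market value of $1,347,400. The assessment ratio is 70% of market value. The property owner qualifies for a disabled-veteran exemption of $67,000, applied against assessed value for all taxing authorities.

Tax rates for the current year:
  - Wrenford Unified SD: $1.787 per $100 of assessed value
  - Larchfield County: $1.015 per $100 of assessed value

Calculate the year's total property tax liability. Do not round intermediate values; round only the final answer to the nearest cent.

$24,550.56

Assessed value = $1,347,400 × 0.7 = $943,180
Taxable value = $943,180 − $67,000 = $876,180
Wrenford Unified SD: $876,180 × 0.01787 = $15,657.3366
Larchfield County: $876,180 × 0.01015 = $8,893.227
Total = $15,657.3366 + $8,893.227 = $24,550.5636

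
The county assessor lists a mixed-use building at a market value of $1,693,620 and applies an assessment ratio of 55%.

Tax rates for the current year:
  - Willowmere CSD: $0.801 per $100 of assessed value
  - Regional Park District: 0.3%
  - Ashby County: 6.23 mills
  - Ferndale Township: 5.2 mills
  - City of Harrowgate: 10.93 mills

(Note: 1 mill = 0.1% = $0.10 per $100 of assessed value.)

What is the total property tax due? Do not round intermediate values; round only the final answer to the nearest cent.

Assessed value = $1,693,620 × 0.55 = $931,491
Willowmere CSD: $931,491 × 0.00801 = $7,461.24291
Regional Park District: $931,491 × 0.003 = $2,794.473
Ashby County: $931,491 × 0.00623 = $5,803.18893
Ferndale Township: $931,491 × 0.0052 = $4,843.7532
City of Harrowgate: $931,491 × 0.01093 = $10,181.19663
Total = $31,083.85467

$31,083.85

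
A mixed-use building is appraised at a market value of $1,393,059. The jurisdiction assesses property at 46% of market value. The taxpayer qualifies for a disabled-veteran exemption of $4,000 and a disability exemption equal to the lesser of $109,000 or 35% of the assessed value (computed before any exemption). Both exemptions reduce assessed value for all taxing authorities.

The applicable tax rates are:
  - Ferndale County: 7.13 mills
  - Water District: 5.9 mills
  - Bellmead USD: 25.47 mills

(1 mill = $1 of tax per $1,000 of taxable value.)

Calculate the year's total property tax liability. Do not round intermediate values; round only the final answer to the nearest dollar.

$20,321

Assessed value = $1,393,059 × 0.46 = $640,807.14
Disability exemption = min($109,000, 35% × $640,807.14) = min($109,000, $224,282.499) = $109,000 (dollar cap binds)
Taxable value = $640,807.14 − $4,000 − $109,000 = $527,807.14
Ferndale County: $527,807.14 × 0.00713 = $3,763.2649082
Water District: $527,807.14 × 0.0059 = $3,114.062126
Bellmead USD: $527,807.14 × 0.02547 = $13,443.2478558
Total = $20,320.57489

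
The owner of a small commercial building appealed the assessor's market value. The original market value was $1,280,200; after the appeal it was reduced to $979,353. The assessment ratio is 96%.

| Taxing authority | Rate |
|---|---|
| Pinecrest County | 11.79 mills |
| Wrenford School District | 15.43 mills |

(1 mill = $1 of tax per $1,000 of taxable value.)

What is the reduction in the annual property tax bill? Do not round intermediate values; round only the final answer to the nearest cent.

Old assessed value = $1,280,200 × 0.96 = $1,228,992
New assessed value = $979,353 × 0.96 = $940,178.88
Combined rate = 0.01179 + 0.01543 = 0.02722
Old tax = $1,228,992 × 0.02722 = $33,453.16224
New tax = $940,178.88 × 0.02722 = $25,591.6691136
Reduction = $33,453.16224 − $25,591.6691136 = $7,861.4931264

$7,861.49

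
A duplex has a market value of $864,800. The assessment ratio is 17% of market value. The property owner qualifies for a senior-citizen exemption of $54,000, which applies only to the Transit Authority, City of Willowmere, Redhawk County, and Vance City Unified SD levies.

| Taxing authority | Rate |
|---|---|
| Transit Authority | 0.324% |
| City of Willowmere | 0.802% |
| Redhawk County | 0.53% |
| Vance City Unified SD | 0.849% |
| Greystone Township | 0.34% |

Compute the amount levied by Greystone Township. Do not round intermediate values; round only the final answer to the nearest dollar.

Assessed value = $864,800 × 0.17 = $147,016
Greystone Township taxable value = $147,016 (exemption does not apply)
Greystone Township levy = $147,016 × 0.0034 = $499.8544

$500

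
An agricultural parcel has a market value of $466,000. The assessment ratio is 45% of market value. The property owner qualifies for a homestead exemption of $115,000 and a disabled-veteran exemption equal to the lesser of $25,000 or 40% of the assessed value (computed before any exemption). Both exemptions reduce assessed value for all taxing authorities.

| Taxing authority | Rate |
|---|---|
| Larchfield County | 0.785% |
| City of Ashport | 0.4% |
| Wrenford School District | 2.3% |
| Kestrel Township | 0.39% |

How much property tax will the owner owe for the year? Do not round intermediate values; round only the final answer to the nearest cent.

Assessed value = $466,000 × 0.45 = $209,700
Disabled-veteran exemption = min($25,000, 40% × $209,700) = min($25,000, $83,880) = $25,000 (dollar cap binds)
Taxable value = $209,700 − $115,000 − $25,000 = $69,700
Larchfield County: $69,700 × 0.00785 = $547.145
City of Ashport: $69,700 × 0.004 = $278.8
Wrenford School District: $69,700 × 0.023 = $1,603.1
Kestrel Township: $69,700 × 0.0039 = $271.83
Total = $2,700.875

$2,700.88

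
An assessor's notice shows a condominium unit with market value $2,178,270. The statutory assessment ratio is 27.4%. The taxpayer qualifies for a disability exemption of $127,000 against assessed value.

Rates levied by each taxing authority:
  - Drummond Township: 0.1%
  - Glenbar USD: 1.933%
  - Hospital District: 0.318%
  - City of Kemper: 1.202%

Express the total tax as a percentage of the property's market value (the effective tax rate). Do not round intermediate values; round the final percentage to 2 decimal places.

Assessed value = $2,178,270 × 0.274 = $596,845.98
Taxable value = $596,845.98 − $127,000 = $469,845.98
Drummond Township: $469,845.98 × 0.001 = $469.84598
Glenbar USD: $469,845.98 × 0.01933 = $9,082.1227934
Hospital District: $469,845.98 × 0.00318 = $1,494.1102164
City of Kemper: $469,845.98 × 0.01202 = $5,647.5486796
Total tax = $16,693.6276694
Effective rate = $16,693.6276694 ÷ $2,178,270 = 0.77% of market value

0.77%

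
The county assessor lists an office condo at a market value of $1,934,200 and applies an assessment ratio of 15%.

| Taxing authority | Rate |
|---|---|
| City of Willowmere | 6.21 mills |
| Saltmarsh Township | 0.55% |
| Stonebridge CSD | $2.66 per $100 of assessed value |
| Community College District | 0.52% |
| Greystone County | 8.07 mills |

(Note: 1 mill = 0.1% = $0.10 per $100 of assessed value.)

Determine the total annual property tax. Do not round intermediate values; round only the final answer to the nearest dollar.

Assessed value = $1,934,200 × 0.15 = $290,130
City of Willowmere: $290,130 × 0.00621 = $1,801.7073
Saltmarsh Township: $290,130 × 0.0055 = $1,595.715
Stonebridge CSD: $290,130 × 0.0266 = $7,717.458
Community College District: $290,130 × 0.0052 = $1,508.676
Greystone County: $290,130 × 0.00807 = $2,341.3491
Total = $14,964.9054

$14,965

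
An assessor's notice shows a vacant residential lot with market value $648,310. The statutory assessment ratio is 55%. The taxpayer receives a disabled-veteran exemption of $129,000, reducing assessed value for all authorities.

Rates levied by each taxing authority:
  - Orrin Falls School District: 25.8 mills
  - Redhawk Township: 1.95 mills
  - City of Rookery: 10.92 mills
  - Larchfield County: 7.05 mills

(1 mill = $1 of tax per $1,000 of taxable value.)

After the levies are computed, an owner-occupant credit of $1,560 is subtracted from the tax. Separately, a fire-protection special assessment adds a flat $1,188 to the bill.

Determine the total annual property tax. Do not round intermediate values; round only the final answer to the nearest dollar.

Assessed value = $648,310 × 0.55 = $356,570.5
Taxable value = $356,570.5 − $129,000 = $227,570.5
Orrin Falls School District: $227,570.5 × 0.0258 = $5,871.3189
Redhawk Township: $227,570.5 × 0.00195 = $443.762475
City of Rookery: $227,570.5 × 0.01092 = $2,485.06986
Larchfield County: $227,570.5 × 0.00705 = $1,604.372025
Levies subtotal = $10,404.52326
After credit = $10,404.52326 − $1,560 = $8,844.52326
Total = $8,844.52326 + $1,188 = $10,032.52326

$10,033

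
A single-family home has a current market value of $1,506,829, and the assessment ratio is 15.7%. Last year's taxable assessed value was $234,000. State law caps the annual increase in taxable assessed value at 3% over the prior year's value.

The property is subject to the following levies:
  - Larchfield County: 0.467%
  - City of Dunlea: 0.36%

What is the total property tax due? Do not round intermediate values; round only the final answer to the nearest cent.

Uncapped assessed value = $1,506,829 × 0.157 = $236,572.153
Cap limit = $234,000 × 1.03 = $241,020
Taxable assessed value = min($236,572.153, $241,020) = $236,572.153 (cap does not bind)
Larchfield County: $236,572.153 × 0.00467 = $1,104.79195451
City of Dunlea: $236,572.153 × 0.0036 = $851.6597508
Total = $1,956.45170531

$1,956.45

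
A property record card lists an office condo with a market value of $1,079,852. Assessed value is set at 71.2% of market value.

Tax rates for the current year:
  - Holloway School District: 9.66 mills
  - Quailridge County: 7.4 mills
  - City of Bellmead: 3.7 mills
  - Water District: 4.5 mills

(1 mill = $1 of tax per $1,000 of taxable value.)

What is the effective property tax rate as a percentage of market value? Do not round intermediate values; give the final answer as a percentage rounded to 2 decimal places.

1.80%

Assessed value = $1,079,852 × 0.712 = $768,854.624
Holloway School District: $768,854.624 × 0.00966 = $7,427.13566784
Quailridge County: $768,854.624 × 0.0074 = $5,689.5242176
City of Bellmead: $768,854.624 × 0.0037 = $2,844.7621088
Water District: $768,854.624 × 0.0045 = $3,459.845808
Total tax = $19,421.26780224
Effective rate = $19,421.26780224 ÷ $1,079,852 = 1.80% of market value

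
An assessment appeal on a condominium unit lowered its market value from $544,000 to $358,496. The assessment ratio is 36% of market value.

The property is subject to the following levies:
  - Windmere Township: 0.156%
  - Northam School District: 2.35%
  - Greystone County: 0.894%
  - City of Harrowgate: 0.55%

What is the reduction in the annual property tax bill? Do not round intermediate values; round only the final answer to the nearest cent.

Old assessed value = $544,000 × 0.36 = $195,840
New assessed value = $358,496 × 0.36 = $129,058.56
Combined rate = 0.00156 + 0.0235 + 0.00894 + 0.0055 = 0.0395
Old tax = $195,840 × 0.0395 = $7,735.68
New tax = $129,058.56 × 0.0395 = $5,097.81312
Reduction = $7,735.68 − $5,097.81312 = $2,637.86688

$2,637.87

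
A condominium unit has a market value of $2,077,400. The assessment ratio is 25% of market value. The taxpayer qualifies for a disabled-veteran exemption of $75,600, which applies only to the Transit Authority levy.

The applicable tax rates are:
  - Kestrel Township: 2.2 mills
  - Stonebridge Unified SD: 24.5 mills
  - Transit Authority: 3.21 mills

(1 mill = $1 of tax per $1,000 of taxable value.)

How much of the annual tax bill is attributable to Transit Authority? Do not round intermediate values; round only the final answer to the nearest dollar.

$1,424

Assessed value = $2,077,400 × 0.25 = $519,350
Transit Authority taxable value = $519,350 − $75,600 = $443,750
Transit Authority levy = $443,750 × 0.00321 = $1,424.4375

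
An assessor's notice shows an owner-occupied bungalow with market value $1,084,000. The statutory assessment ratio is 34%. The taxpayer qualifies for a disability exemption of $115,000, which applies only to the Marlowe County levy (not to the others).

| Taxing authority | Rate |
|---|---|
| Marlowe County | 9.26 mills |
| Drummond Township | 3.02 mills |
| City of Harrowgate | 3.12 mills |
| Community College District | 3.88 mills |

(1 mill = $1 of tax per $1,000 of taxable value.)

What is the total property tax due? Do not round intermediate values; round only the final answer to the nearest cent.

Assessed value = $1,084,000 × 0.34 = $368,560
Marlowe County: ($368,560 − $115,000) × 0.00926 = $253,560 × 0.00926 = $2,347.9656
Drummond Township: $368,560 × 0.00302 = $1,113.0512
City of Harrowgate: $368,560 × 0.00312 = $1,149.9072
Community College District: $368,560 × 0.00388 = $1,430.0128
Total = $6,040.9368

$6,040.94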